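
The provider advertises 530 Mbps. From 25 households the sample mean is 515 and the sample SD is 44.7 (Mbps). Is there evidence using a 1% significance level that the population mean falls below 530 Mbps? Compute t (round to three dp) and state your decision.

H0: μ = 530; H1: μ < 530 (one-sample t-test, left-tailed).
t = (x̄ − μ₀)/(s/√n) = (515 − 530)/(44.7/√25) = -1.678
df = n − 1 = 24
p-value = P(T ≤ -1.678) ≈ 0.0532
Since p ≈ 0.0532 > α = 0.01, fail to reject H0; the data do not provide sufficient evidence against H0.

t = -1.678; fail to reject H0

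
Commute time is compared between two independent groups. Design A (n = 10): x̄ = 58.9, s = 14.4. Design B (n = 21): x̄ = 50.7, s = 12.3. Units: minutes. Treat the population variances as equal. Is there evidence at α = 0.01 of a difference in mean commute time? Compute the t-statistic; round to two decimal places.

Let group 1 = design A, group 2 = design B. H0: μ_1 = μ_2; H1: μ_1 ≠ μ_2 (two-sample pooled-variance t-test, two-sided).
s_p² = [(10−1)·14.4² + (21−1)·12.3²]/(10+21−2) = 168.691
t = (58.9 − 50.7)/√[168.691·(1/10 + 1/21)] = 1.64
df = n₁ + n₂ − 2 = 29
Two-sided p-value ≈ 0.111
Since p ≈ 0.111 > α = 0.01, fail to reject H0; the evidence is not statistically significant.

1.64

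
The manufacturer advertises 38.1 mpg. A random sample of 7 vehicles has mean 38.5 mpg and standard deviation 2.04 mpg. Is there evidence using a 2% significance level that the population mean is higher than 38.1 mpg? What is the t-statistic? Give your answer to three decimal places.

H0: μ = 38.1; H1: μ > 38.1 (one-sample t-test, right-tailed).
t = (x̄ − μ₀)/(s/√n) = (38.5 − 38.1)/(2.04/√7) = 0.519
df = n − 1 = 6
p-value = P(T ≥ 0.519) ≈ 0.311
Since p ≈ 0.311 > α = 0.02, fail to reject H0; the evidence is not statistically significant.

0.519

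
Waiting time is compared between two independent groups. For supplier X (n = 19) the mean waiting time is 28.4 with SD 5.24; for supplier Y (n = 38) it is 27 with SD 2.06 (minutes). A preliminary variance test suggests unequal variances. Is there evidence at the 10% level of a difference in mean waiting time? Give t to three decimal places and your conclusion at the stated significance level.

t = 1.122; fail to reject H0

Let group 1 = supplier X, group 2 = supplier Y. H0: μ_1 = μ_2; H1: μ_1 ≠ μ_2 (Welch's two-sample t-test, two-sided).
t = (x̄_1 − x̄_2)/√(s_1²/n_1 + s_2²/n_2) = (28.4 − 27)/√(5.24²/19 + 2.06²/38) = 1.122
Welch–Satterthwaite df ≈ 20.83
Two-sided p-value ≈ 0.275
Since p ≈ 0.275 > α = 0.1, fail to reject H0; the data do not provide sufficient evidence against H0.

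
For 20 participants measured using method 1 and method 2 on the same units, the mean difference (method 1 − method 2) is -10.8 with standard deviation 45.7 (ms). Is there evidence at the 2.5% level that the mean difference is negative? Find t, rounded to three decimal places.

-1.057

H0: μ_d = 0; H1: μ_d < 0 (paired t-test on the differences, left-tailed).
t = d̄/(s_d/√n) = -10.8/(45.7/√20) = -1.057
df = n − 1 = 19
p-value = P(T ≤ -1.057) ≈ 0.152
Since p ≈ 0.152 > α = 0.025, fail to reject H0; the data do not provide sufficient evidence against H0.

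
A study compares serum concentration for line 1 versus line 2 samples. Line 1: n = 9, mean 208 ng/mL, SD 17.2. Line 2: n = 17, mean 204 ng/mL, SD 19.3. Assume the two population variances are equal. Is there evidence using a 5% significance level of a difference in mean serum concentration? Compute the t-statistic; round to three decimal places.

Let group 1 = line 1, group 2 = line 2. H0: μ_1 = μ_2; H1: μ_1 ≠ μ_2 (two-sample pooled-variance t-test, two-sided).
s_p² = [(9−1)·17.2² + (17−1)·19.3²]/(9+17−2) = 346.94
t = (208 − 204)/√[346.94·(1/9 + 1/17)] = 0.521
df = n₁ + n₂ − 2 = 24
Two-sided p-value ≈ 0.607
Since p ≈ 0.607 > α = 0.05, fail to reject H0; the data do not provide sufficient evidence against H0.

0.521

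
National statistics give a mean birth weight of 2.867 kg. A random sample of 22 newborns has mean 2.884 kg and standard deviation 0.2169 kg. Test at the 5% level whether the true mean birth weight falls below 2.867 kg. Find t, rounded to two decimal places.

H0: μ = 2.867; H1: μ < 2.867 (one-sample t-test, left-tailed).
t = (x̄ − μ₀)/(s/√n) = (2.884 − 2.867)/(0.2169/√22) = 0.37
df = n − 1 = 21
p-value = P(T ≤ 0.37) ≈ 0.642
Since p ≈ 0.642 > α = 0.05, fail to reject H0; the data do not provide sufficient evidence against H0.

0.37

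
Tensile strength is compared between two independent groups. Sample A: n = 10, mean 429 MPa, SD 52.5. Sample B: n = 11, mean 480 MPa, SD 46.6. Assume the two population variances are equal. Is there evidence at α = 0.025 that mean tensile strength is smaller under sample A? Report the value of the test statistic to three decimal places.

-2.359

Let group 1 = sample A, group 2 = sample B. H0: μ_1 = μ_2; H1: μ_1 < μ_2 (two-sample pooled-variance t-test, left-tailed).
s_p² = [(10−1)·52.5² + (11−1)·46.6²]/(10+11−2) = 2448.52
t = (429 − 480)/√[2448.52·(1/10 + 1/11)] = -2.359
df = n₁ + n₂ − 2 = 19
p-value = P(T ≤ -2.359) ≈ 0.015
Since p ≈ 0.015 < α = 0.025, reject H0; the data support H1.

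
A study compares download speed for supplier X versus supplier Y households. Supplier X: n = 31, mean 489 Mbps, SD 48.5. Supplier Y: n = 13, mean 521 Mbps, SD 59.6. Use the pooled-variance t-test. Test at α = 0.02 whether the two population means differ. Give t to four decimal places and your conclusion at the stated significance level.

t = -1.8655; fail to reject H0

Let group 1 = supplier X, group 2 = supplier Y. H0: μ_1 = μ_2; H1: μ_1 ≠ μ_2 (two-sample pooled-variance t-test, two-sided).
s_p² = [(31−1)·48.5² + (13−1)·59.6²]/(31+13−2) = 2695.08
t = (489 − 521)/√[2695.08·(1/31 + 1/13)] = -1.8655
df = n₁ + n₂ − 2 = 42
Two-sided p-value ≈ 0.0691
Since p ≈ 0.0691 > α = 0.02, fail to reject H0; the evidence is not statistically significant.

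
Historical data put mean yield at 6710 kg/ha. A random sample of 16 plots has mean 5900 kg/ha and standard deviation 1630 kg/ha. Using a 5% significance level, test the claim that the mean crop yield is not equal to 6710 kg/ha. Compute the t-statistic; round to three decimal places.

-1.988

H0: μ = 6710; H1: μ ≠ 6710 (one-sample t-test, two-sided).
t = (x̄ − μ₀)/(s/√n) = (5900 − 6710)/(1630/√16) = -1.988
df = n − 1 = 15
Two-sided p-value ≈ 0.0654
Since p ≈ 0.0654 > α = 0.05, fail to reject H0; the data do not provide sufficient evidence against H0.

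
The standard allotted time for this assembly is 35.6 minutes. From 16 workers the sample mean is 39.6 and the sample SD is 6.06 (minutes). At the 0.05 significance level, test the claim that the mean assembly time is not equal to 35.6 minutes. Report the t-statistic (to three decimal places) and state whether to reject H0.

H0: μ = 35.6; H1: μ ≠ 35.6 (one-sample t-test, two-sided).
t = (x̄ − μ₀)/(s/√n) = (39.6 − 35.6)/(6.06/√16) = 2.640
df = n − 1 = 15
Two-sided p-value ≈ 0.019
Since p ≈ 0.019 < α = 0.05, reject H0; the data support H1.

t = 2.640; reject H0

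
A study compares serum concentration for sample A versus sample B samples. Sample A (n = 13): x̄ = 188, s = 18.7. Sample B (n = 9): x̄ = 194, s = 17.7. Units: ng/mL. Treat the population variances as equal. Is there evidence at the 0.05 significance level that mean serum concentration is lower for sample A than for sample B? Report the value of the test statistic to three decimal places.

-0.756

Let group 1 = sample A, group 2 = sample B. H0: μ_1 = μ_2; H1: μ_1 < μ_2 (two-sample pooled-variance t-test, left-tailed).
s_p² = [(13−1)·18.7² + (9−1)·17.7²]/(13+9−2) = 335.13
t = (188 − 194)/√[335.13·(1/13 + 1/9)] = -0.756
df = n₁ + n₂ − 2 = 20
p-value = P(T ≤ -0.756) ≈ 0.2293
Since p ≈ 0.2293 > α = 0.05, fail to reject H0; the evidence is not statistically significant.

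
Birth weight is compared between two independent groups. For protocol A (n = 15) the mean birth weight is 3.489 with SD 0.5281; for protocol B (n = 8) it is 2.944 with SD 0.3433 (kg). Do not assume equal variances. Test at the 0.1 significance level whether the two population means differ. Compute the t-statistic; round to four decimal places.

Let group 1 = protocol A, group 2 = protocol B. H0: μ_1 = μ_2; H1: μ_1 ≠ μ_2 (Welch's two-sample t-test, two-sided).
t = (x̄_1 − x̄_2)/√(s_1²/n_1 + s_2²/n_2) = (3.489 − 2.944)/√(0.5281²/15 + 0.3433²/8) = 2.9855
Welch–Satterthwaite df ≈ 19.94
Two-sided p-value ≈ 0.0073
Since p ≈ 0.0073 < α = 0.1, reject H0; the evidence is statistically significant.

2.9855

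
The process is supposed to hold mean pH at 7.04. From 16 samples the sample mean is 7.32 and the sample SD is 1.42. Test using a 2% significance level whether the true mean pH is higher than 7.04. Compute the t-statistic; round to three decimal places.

H0: μ = 7.04; H1: μ > 7.04 (one-sample t-test, right-tailed).
t = (x̄ − μ₀)/(s/√n) = (7.32 − 7.04)/(1.42/√16) = 0.789
df = n − 1 = 15
p-value = P(T ≥ 0.789) ≈ 0.221
Since p ≈ 0.221 > α = 0.02, fail to reject H0; the data do not provide sufficient evidence against H0.

0.789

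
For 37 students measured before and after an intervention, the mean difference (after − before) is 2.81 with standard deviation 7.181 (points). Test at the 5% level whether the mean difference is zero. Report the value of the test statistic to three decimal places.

H0: μ_d = 0; H1: μ_d ≠ 0 (paired t-test on the differences, two-sided).
t = d̄/(s_d/√n) = 2.81/(7.181/√37) = 2.380
df = n − 1 = 36
Two-sided p-value ≈ 0.0227
Since p ≈ 0.0227 < α = 0.05, reject H0; the data support H1.

2.380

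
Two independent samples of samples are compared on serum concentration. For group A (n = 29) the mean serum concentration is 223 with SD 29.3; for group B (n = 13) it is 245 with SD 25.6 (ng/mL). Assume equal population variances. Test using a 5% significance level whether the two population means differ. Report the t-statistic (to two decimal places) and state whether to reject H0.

Let group 1 = group A, group 2 = group B. H0: μ_1 = μ_2; H1: μ_1 ≠ μ_2 (two-sample pooled-variance t-test, two-sided).
s_p² = [(29−1)·29.3² + (13−1)·25.6²]/(29+13−2) = 797.551
t = (223 − 245)/√[797.551·(1/29 + 1/13)] = -2.33
df = n₁ + n₂ − 2 = 40
Two-sided p-value ≈ 0.025
Since p ≈ 0.025 < α = 0.05, reject H0; the evidence is statistically significant.

t = -2.33; reject H0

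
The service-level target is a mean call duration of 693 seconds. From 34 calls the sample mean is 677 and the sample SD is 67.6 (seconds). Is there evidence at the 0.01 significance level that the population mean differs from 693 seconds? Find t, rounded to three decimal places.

H0: μ = 693; H1: μ ≠ 693 (one-sample t-test, two-sided).
t = (x̄ − μ₀)/(s/√n) = (677 − 693)/(67.6/√34) = -1.380
df = n − 1 = 33
Two-sided p-value ≈ 0.177
Since p ≈ 0.177 > α = 0.01, fail to reject H0; the evidence is not statistically significant.

-1.380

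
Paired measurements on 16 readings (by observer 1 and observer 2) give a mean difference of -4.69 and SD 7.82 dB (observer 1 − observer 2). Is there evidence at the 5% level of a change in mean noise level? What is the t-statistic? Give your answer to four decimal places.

H0: μ_d = 0; H1: μ_d ≠ 0 (paired t-test on the differences, two-sided).
t = d̄/(s_d/√n) = -4.69/(7.82/√16) = -2.3990
df = n − 1 = 15
Two-sided p-value ≈ 0.030
Since p ≈ 0.030 < α = 0.05, reject H0; the evidence is statistically significant.

-2.3990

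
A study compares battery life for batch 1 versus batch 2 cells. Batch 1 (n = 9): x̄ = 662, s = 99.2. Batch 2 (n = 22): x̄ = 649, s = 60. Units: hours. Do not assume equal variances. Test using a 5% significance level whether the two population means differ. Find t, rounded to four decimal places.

0.3667

Let group 1 = batch 1, group 2 = batch 2. H0: μ_1 = μ_2; H1: μ_1 ≠ μ_2 (Welch's two-sample t-test, two-sided).
t = (x̄_1 − x̄_2)/√(s_1²/n_1 + s_2²/n_2) = (662 − 649)/√(99.2²/9 + 60²/22) = 0.3667
Welch–Satterthwaite df ≈ 10.48
Two-sided p-value ≈ 0.7212
Since p ≈ 0.7212 > α = 0.05, fail to reject H0; the evidence is not statistically significant.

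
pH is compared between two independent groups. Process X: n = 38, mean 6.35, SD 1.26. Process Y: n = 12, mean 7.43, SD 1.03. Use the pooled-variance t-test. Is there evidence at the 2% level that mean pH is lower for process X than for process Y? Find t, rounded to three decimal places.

-2.693

Let group 1 = process X, group 2 = process Y. H0: μ_1 = μ_2; H1: μ_1 < μ_2 (two-sample pooled-variance t-test, left-tailed).
s_p² = [(38−1)·1.26² + (12−1)·1.03²]/(38+12−2) = 1.4669
t = (6.35 − 7.43)/√[1.4669·(1/38 + 1/12)] = -2.693
df = n₁ + n₂ − 2 = 48
p-value = P(T ≤ -2.693) ≈ 0.0049
Since p ≈ 0.0049 < α = 0.02, reject H0; the data support H1.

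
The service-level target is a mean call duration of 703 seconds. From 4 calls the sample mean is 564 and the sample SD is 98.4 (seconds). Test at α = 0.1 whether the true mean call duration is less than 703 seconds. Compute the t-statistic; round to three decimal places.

-2.825

H0: μ = 703; H1: μ < 703 (one-sample t-test, left-tailed).
t = (x̄ − μ₀)/(s/√n) = (564 − 703)/(98.4/√4) = -2.825
df = n − 1 = 3
p-value = P(T ≤ -2.825) ≈ 0.033
Since p ≈ 0.033 < α = 0.1, reject H0; the data support H1.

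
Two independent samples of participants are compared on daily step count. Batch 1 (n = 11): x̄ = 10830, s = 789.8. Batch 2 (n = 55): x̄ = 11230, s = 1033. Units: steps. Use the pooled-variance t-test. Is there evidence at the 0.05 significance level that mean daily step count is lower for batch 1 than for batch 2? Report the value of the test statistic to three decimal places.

-1.212

Let group 1 = batch 1, group 2 = batch 2. H0: μ_1 = μ_2; H1: μ_1 < μ_2 (two-sample pooled-variance t-test, left-tailed).
s_p² = [(11−1)·789.8² + (55−1)·1033²]/(11+55−2) = 997823
t = (10830 − 11230)/√[997823·(1/11 + 1/55)] = -1.212
df = n₁ + n₂ − 2 = 64
p-value = P(T ≤ -1.212) ≈ 0.1149
Since p ≈ 0.1149 > α = 0.05, fail to reject H0; the data do not provide sufficient evidence against H0.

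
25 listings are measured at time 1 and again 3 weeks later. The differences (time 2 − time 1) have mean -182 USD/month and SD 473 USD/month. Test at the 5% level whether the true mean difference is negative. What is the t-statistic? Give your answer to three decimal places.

-1.924

H0: μ_d = 0; H1: μ_d < 0 (paired t-test on the differences, left-tailed).
t = d̄/(s_d/√n) = -182/(473/√25) = -1.924
df = n − 1 = 24
p-value = P(T ≤ -1.924) ≈ 0.0332
Since p ≈ 0.0332 < α = 0.05, reject H0; the evidence is statistically significant.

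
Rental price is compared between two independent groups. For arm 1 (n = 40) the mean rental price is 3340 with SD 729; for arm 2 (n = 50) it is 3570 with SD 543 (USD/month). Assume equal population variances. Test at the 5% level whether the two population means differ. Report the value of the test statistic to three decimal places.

Let group 1 = arm 1, group 2 = arm 2. H0: μ_1 = μ_2; H1: μ_1 ≠ μ_2 (two-sample pooled-variance t-test, two-sided).
s_p² = [(40−1)·729² + (50−1)·543²]/(40+50−2) = 399702
t = (3340 − 3570)/√[399702·(1/40 + 1/50)] = -1.715
df = n₁ + n₂ − 2 = 88
Two-sided p-value ≈ 0.0899
Since p ≈ 0.0899 > α = 0.05, fail to reject H0; the data do not provide sufficient evidence against H0.

-1.715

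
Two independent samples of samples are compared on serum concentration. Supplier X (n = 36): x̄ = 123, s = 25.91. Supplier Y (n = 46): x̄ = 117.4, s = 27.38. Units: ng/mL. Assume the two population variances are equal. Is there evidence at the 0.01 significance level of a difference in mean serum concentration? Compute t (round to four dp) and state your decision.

t = 0.9409; fail to reject H0

Let group 1 = supplier X, group 2 = supplier Y. H0: μ_1 = μ_2; H1: μ_1 ≠ μ_2 (two-sample pooled-variance t-test, two-sided).
s_p² = [(36−1)·25.91² + (46−1)·27.38²]/(36+46−2) = 715.392
t = (123 − 117.4)/√[715.392·(1/36 + 1/46)] = 0.9409
df = n₁ + n₂ − 2 = 80
Two-sided p-value ≈ 0.350
Since p ≈ 0.350 > α = 0.01, fail to reject H0; the data do not provide sufficient evidence against H0.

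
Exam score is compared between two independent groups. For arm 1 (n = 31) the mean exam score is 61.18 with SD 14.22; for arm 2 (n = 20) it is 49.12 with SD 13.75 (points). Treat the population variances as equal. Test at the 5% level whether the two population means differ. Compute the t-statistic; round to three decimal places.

2.995

Let group 1 = arm 1, group 2 = arm 2. H0: μ_1 = μ_2; H1: μ_1 ≠ μ_2 (two-sample pooled-variance t-test, two-sided).
s_p² = [(31−1)·14.22² + (20−1)·13.75²]/(31+20−2) = 197.111
t = (61.18 − 49.12)/√[197.111·(1/31 + 1/20)] = 2.995
df = n₁ + n₂ − 2 = 49
Two-sided p-value ≈ 0.004
Since p ≈ 0.004 < α = 0.05, reject H0; the evidence is statistically significant.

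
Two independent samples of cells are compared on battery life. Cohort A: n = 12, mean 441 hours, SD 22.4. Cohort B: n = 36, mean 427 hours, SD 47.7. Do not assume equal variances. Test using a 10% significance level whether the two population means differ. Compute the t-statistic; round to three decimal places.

Let group 1 = cohort A, group 2 = cohort B. H0: μ_1 = μ_2; H1: μ_1 ≠ μ_2 (Welch's two-sample t-test, two-sided).
t = (x̄_1 − x̄_2)/√(s_1²/n_1 + s_2²/n_2) = (441 − 427)/√(22.4²/12 + 47.7²/36) = 1.366
Welch–Satterthwaite df ≈ 40.39
Two-sided p-value ≈ 0.179
Since p ≈ 0.179 > α = 0.1, fail to reject H0; the evidence is not statistically significant.

1.366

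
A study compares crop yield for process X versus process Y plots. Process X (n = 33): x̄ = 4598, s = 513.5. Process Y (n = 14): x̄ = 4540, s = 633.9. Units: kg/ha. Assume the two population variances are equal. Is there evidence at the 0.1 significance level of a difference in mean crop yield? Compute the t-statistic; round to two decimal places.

0.33

Let group 1 = process X, group 2 = process Y. H0: μ_1 = μ_2; H1: μ_1 ≠ μ_2 (two-sample pooled-variance t-test, two-sided).
s_p² = [(33−1)·513.5² + (14−1)·633.9²]/(33+14−2) = 303591
t = (4598 − 4540)/√[303591·(1/33 + 1/14)] = 0.33
df = n₁ + n₂ − 2 = 45
Two-sided p-value ≈ 0.7429
Since p ≈ 0.7429 > α = 0.1, fail to reject H0; the evidence is not statistically significant.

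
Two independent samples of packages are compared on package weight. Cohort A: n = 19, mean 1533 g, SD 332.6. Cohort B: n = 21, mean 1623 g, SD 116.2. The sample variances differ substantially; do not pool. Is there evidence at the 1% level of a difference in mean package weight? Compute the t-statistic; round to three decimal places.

-1.119

Let group 1 = cohort A, group 2 = cohort B. H0: μ_1 = μ_2; H1: μ_1 ≠ μ_2 (Welch's two-sample t-test, two-sided).
t = (x̄_1 − x̄_2)/√(s_1²/n_1 + s_2²/n_2) = (1533 − 1623)/√(332.6²/19 + 116.2²/21) = -1.119
Welch–Satterthwaite df ≈ 21.95
Two-sided p-value ≈ 0.2751
Since p ≈ 0.2751 > α = 0.01, fail to reject H0; the data do not provide sufficient evidence against H0.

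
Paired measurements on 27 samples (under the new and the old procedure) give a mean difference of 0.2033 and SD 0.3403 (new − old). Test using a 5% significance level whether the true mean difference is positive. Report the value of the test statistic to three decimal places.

3.104

H0: μ_d = 0; H1: μ_d > 0 (paired t-test on the differences, right-tailed).
t = d̄/(s_d/√n) = 0.2033/(0.3403/√27) = 3.104
df = n − 1 = 26
p-value = P(T ≥ 3.104) ≈ 0.002
Since p ≈ 0.002 < α = 0.05, reject H0; the data support H1.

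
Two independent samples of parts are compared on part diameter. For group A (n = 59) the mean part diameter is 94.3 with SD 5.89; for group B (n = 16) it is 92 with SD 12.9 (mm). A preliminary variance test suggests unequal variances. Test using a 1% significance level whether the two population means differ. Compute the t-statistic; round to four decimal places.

0.6938

Let group 1 = group A, group 2 = group B. H0: μ_1 = μ_2; H1: μ_1 ≠ μ_2 (Welch's two-sample t-test, two-sided).
t = (x̄_1 − x̄_2)/√(s_1²/n_1 + s_2²/n_2) = (94.3 − 92)/√(5.89²/59 + 12.9²/16) = 0.6938
Welch–Satterthwaite df ≈ 16.73
Two-sided p-value ≈ 0.497
Since p ≈ 0.497 > α = 0.01, fail to reject H0; the evidence is not statistically significant.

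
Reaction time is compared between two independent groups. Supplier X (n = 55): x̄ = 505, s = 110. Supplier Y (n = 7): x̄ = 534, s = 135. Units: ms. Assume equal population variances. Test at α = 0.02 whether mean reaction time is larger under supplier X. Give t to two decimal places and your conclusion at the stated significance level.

Let group 1 = supplier X, group 2 = supplier Y. H0: μ_1 = μ_2; H1: μ_1 > μ_2 (two-sample pooled-variance t-test, right-tailed).
s_p² = [(55−1)·110² + (7−1)·135²]/(55+7−2) = 12712.5
t = (505 − 534)/√[12712.5·(1/55 + 1/7)] = -0.64
df = n₁ + n₂ − 2 = 60
p-value = P(T ≥ -0.64) ≈ 0.7380
Since p ≈ 0.7380 > α = 0.02, fail to reject H0; the evidence is not statistically significant.

t = -0.64; fail to reject H0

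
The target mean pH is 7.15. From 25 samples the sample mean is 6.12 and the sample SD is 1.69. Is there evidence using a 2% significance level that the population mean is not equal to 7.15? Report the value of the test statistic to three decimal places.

H0: μ = 7.15; H1: μ ≠ 7.15 (one-sample t-test, two-sided).
t = (x̄ − μ₀)/(s/√n) = (6.12 − 7.15)/(1.69/√25) = -3.047
df = n − 1 = 24
Two-sided p-value ≈ 0.0055
Since p ≈ 0.0055 < α = 0.02, reject H0; the data support H1.

-3.047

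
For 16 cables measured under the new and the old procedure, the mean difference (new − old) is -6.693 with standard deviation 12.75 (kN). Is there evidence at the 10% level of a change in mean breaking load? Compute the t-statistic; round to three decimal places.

H0: μ_d = 0; H1: μ_d ≠ 0 (paired t-test on the differences, two-sided).
t = d̄/(s_d/√n) = -6.693/(12.75/√16) = -2.100
df = n − 1 = 15
Two-sided p-value ≈ 0.0531
Since p ≈ 0.0531 < α = 0.1, reject H0; the data support H1.

-2.100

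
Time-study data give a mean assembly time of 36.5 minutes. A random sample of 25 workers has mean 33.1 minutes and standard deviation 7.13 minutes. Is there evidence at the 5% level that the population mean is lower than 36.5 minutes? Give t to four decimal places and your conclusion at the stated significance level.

t = -2.3843; reject H0

H0: μ = 36.5; H1: μ < 36.5 (one-sample t-test, left-tailed).
t = (x̄ − μ₀)/(s/√n) = (33.1 − 36.5)/(7.13/√25) = -2.3843
df = n − 1 = 24
p-value = P(T ≤ -2.3843) ≈ 0.013
Since p ≈ 0.013 < α = 0.05, reject H0; the data support H1.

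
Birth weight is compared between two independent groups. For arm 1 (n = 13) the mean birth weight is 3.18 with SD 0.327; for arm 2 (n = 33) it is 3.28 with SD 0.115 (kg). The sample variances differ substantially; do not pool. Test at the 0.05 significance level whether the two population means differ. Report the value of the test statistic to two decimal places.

-1.08

Let group 1 = arm 1, group 2 = arm 2. H0: μ_1 = μ_2; H1: μ_1 ≠ μ_2 (Welch's two-sample t-test, two-sided).
t = (x̄_1 − x̄_2)/√(s_1²/n_1 + s_2²/n_2) = (3.18 − 3.28)/√(0.327²/13 + 0.115²/33) = -1.08
Welch–Satterthwaite df ≈ 13.19
Two-sided p-value ≈ 0.301
Since p ≈ 0.301 > α = 0.05, fail to reject H0; the evidence is not statistically significant.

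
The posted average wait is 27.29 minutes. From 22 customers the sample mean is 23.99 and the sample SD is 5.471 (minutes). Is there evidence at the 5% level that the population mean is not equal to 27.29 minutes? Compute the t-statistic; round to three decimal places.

-2.829

H0: μ = 27.29; H1: μ ≠ 27.29 (one-sample t-test, two-sided).
t = (x̄ − μ₀)/(s/√n) = (23.99 − 27.29)/(5.471/√22) = -2.829
df = n − 1 = 21
Two-sided p-value ≈ 0.0100
Since p ≈ 0.0100 < α = 0.05, reject H0; the data support H1.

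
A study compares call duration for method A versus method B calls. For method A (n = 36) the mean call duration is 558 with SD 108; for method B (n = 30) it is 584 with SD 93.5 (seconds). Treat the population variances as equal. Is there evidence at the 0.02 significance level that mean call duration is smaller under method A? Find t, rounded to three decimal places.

Let group 1 = method A, group 2 = method B. H0: μ_1 = μ_2; H1: μ_1 < μ_2 (two-sample pooled-variance t-test, left-tailed).
s_p² = [(36−1)·108² + (30−1)·93.5²]/(36+30−2) = 10340.1
t = (558 − 584)/√[10340.1·(1/36 + 1/30)] = -1.034
df = n₁ + n₂ − 2 = 64
p-value = P(T ≤ -1.034) ≈ 0.1524
Since p ≈ 0.1524 > α = 0.02, fail to reject H0; the evidence is not statistically significant.

-1.034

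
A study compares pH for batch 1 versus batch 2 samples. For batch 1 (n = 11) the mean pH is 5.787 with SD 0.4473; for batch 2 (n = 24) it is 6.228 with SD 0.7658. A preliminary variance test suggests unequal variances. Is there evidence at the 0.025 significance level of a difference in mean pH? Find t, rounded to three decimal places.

-2.136

Let group 1 = batch 1, group 2 = batch 2. H0: μ_1 = μ_2; H1: μ_1 ≠ μ_2 (Welch's two-sample t-test, two-sided).
t = (x̄_1 − x̄_2)/√(s_1²/n_1 + s_2²/n_2) = (5.787 − 6.228)/√(0.4473²/11 + 0.7658²/24) = -2.136
Welch–Satterthwaite df ≈ 30.77
Two-sided p-value ≈ 0.0407
Since p ≈ 0.0407 > α = 0.025, fail to reject H0; the evidence is not statistically significant.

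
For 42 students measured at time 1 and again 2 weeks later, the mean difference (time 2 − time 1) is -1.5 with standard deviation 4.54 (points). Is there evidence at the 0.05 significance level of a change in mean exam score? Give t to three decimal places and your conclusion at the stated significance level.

H0: μ_d = 0; H1: μ_d ≠ 0 (paired t-test on the differences, two-sided).
t = d̄/(s_d/√n) = -1.5/(4.54/√42) = -2.141
df = n − 1 = 41
Two-sided p-value ≈ 0.038
Since p ≈ 0.038 < α = 0.05, reject H0; the data support H1.

t = -2.141; reject H0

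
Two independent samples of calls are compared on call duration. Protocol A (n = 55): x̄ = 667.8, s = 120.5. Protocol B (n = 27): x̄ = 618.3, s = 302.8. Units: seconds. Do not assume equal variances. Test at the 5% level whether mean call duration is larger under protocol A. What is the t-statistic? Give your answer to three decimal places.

0.818

Let group 1 = protocol A, group 2 = protocol B. H0: μ_1 = μ_2; H1: μ_1 > μ_2 (Welch's two-sample t-test, right-tailed).
t = (x̄_1 − x̄_2)/√(s_1²/n_1 + s_2²/n_2) = (667.8 − 618.3)/√(120.5²/55 + 302.8²/27) = 0.818
Welch–Satterthwaite df ≈ 30.11
p-value = P(T ≥ 0.818) ≈ 0.2098
Since p ≈ 0.2098 > α = 0.05, fail to reject H0; the data do not provide sufficient evidence against H0.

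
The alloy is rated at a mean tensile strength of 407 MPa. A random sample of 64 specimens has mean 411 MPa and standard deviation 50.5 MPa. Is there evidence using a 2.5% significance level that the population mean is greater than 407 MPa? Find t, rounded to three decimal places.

H0: μ = 407; H1: μ > 407 (one-sample t-test, right-tailed).
t = (x̄ − μ₀)/(s/√n) = (411 − 407)/(50.5/√64) = 0.634
df = n − 1 = 63
p-value = P(T ≥ 0.634) ≈ 0.2643
Since p ≈ 0.2643 > α = 0.025, fail to reject H0; the evidence is not statistically significant.

0.634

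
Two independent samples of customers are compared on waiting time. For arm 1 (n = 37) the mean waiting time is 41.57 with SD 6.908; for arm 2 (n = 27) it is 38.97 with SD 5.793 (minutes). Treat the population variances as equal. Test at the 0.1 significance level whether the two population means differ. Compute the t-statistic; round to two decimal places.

Let group 1 = arm 1, group 2 = arm 2. H0: μ_1 = μ_2; H1: μ_1 ≠ μ_2 (two-sample pooled-variance t-test, two-sided).
s_p² = [(37−1)·6.908² + (27−1)·5.793²]/(37+27−2) = 41.7817
t = (41.57 − 38.97)/√[41.7817·(1/37 + 1/27)] = 1.59
df = n₁ + n₂ − 2 = 62
Two-sided p-value ≈ 0.117
Since p ≈ 0.117 > α = 0.1, fail to reject H0; the evidence is not statistically significant.

1.59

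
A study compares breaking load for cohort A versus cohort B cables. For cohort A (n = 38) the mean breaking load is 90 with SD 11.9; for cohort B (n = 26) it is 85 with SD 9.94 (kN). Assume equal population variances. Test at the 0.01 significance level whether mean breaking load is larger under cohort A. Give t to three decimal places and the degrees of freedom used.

Let group 1 = cohort A, group 2 = cohort B. H0: μ_1 = μ_2; H1: μ_1 > μ_2 (two-sample pooled-variance t-test, right-tailed).
s_p² = [(38−1)·11.9² + (26−1)·9.94²]/(38+26−2) = 124.349
t = (90 − 85)/√[124.349·(1/38 + 1/26)] = 1.762
df = n₁ + n₂ − 2 = 62
p-value = P(T ≥ 1.762) ≈ 0.0415
Since p ≈ 0.0415 > α = 0.01, fail to reject H0; the evidence is not statistically significant.

t = 1.762, df = 62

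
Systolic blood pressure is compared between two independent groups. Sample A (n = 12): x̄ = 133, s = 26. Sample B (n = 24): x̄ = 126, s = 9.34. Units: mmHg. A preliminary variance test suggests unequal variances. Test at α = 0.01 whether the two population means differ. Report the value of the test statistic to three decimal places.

Let group 1 = sample A, group 2 = sample B. H0: μ_1 = μ_2; H1: μ_1 ≠ μ_2 (Welch's two-sample t-test, two-sided).
t = (x̄_1 − x̄_2)/√(s_1²/n_1 + s_2²/n_2) = (133 − 126)/√(26²/12 + 9.34²/24) = 0.904
Welch–Satterthwaite df ≈ 12.44
Two-sided p-value ≈ 0.3832
Since p ≈ 0.3832 > α = 0.01, fail to reject H0; the evidence is not statistically significant.

0.904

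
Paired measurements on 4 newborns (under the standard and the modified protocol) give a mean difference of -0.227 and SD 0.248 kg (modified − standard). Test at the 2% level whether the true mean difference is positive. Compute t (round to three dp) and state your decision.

t = -1.831; fail to reject H0

H0: μ_d = 0; H1: μ_d > 0 (paired t-test on the differences, right-tailed).
t = d̄/(s_d/√n) = -0.227/(0.248/√4) = -1.831
df = n − 1 = 3
p-value = P(T ≥ -1.831) ≈ 0.918
Since p ≈ 0.918 > α = 0.02, fail to reject H0; the data do not provide sufficient evidence against H0.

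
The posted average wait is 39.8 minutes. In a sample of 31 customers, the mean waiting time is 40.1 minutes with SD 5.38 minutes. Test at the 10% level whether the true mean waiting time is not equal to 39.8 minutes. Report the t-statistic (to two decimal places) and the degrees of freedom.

t = 0.31, df = 30

H0: μ = 39.8; H1: μ ≠ 39.8 (one-sample t-test, two-sided).
t = (x̄ − μ₀)/(s/√n) = (40.1 − 39.8)/(5.38/√31) = 0.31
df = n − 1 = 30
Two-sided p-value ≈ 0.758
Since p ≈ 0.758 > α = 0.1, fail to reject H0; the data do not provide sufficient evidence against H0.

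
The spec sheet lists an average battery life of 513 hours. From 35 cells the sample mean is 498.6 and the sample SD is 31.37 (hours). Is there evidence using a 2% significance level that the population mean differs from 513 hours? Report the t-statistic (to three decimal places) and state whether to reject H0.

t = -2.716; reject H0

H0: μ = 513; H1: μ ≠ 513 (one-sample t-test, two-sided).
t = (x̄ − μ₀)/(s/√n) = (498.6 − 513)/(31.37/√35) = -2.716
df = n − 1 = 34
Two-sided p-value ≈ 0.010
Since p ≈ 0.010 < α = 0.02, reject H0; the data support H1.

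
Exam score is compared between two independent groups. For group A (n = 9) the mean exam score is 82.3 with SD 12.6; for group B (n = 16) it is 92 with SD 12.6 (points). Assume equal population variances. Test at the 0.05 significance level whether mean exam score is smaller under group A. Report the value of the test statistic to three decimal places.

-1.848

Let group 1 = group A, group 2 = group B. H0: μ_1 = μ_2; H1: μ_1 < μ_2 (two-sample pooled-variance t-test, left-tailed).
s_p² = [(9−1)·12.6² + (16−1)·12.6²]/(9+16−2) = 158.76
t = (82.3 − 92)/√[158.76·(1/9 + 1/16)] = -1.848
df = n₁ + n₂ − 2 = 23
p-value = P(T ≤ -1.848) ≈ 0.0388
Since p ≈ 0.0388 < α = 0.05, reject H0; the evidence is statistically significant.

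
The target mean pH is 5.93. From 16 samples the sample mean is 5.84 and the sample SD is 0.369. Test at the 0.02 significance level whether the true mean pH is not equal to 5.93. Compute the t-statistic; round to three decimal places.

-0.976

H0: μ = 5.93; H1: μ ≠ 5.93 (one-sample t-test, two-sided).
t = (x̄ − μ₀)/(s/√n) = (5.84 − 5.93)/(0.369/√16) = -0.976
df = n − 1 = 15
Two-sided p-value ≈ 0.345
Since p ≈ 0.345 > α = 0.02, fail to reject H0; the evidence is not statistically significant.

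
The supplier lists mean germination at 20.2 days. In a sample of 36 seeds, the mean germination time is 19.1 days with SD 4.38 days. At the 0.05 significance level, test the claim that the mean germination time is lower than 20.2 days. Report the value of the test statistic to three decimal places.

-1.507

H0: μ = 20.2; H1: μ < 20.2 (one-sample t-test, left-tailed).
t = (x̄ − μ₀)/(s/√n) = (19.1 − 20.2)/(4.38/√36) = -1.507
df = n − 1 = 35
p-value = P(T ≤ -1.507) ≈ 0.070
Since p ≈ 0.070 > α = 0.05, fail to reject H0; the data do not provide sufficient evidence against H0.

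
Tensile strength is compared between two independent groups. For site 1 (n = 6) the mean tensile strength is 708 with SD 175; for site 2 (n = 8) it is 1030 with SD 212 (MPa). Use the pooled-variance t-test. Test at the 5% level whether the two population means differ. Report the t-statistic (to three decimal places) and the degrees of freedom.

t = -3.020, df = 12

Let group 1 = site 1, group 2 = site 2. H0: μ_1 = μ_2; H1: μ_1 ≠ μ_2 (two-sample pooled-variance t-test, two-sided).
s_p² = [(6−1)·175² + (8−1)·212²]/(6+8−2) = 38977.8
t = (708 − 1030)/√[38977.8·(1/6 + 1/8)] = -3.020
df = n₁ + n₂ − 2 = 12
Two-sided p-value ≈ 0.011
Since p ≈ 0.011 < α = 0.05, reject H0; the data support H1.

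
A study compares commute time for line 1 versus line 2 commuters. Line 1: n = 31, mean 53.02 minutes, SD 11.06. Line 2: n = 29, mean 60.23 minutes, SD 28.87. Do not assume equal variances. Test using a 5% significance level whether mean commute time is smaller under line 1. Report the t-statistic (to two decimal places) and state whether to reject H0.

t = -1.26; fail to reject H0

Let group 1 = line 1, group 2 = line 2. H0: μ_1 = μ_2; H1: μ_1 < μ_2 (Welch's two-sample t-test, left-tailed).
t = (x̄_1 − x̄_2)/√(s_1²/n_1 + s_2²/n_2) = (53.02 − 60.23)/√(11.06²/31 + 28.87²/29) = -1.26
Welch–Satterthwaite df ≈ 35.59
p-value = P(T ≤ -1.26) ≈ 0.1077
Since p ≈ 0.1077 > α = 0.05, fail to reject H0; the evidence is not statistically significant.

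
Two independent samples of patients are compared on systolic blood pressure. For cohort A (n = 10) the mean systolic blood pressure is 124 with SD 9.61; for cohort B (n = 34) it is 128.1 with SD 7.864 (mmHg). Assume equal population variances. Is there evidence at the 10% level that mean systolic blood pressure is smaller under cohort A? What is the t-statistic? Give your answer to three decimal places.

Let group 1 = cohort A, group 2 = cohort B. H0: μ_1 = μ_2; H1: μ_1 < μ_2 (two-sample pooled-variance t-test, left-tailed).
s_p² = [(10−1)·9.61² + (34−1)·7.864²]/(10+34−2) = 68.3803
t = (124 − 128.1)/√[68.3803·(1/10 + 1/34)] = -1.378
df = n₁ + n₂ − 2 = 42
p-value = P(T ≤ -1.378) ≈ 0.0877
Since p ≈ 0.0877 < α = 0.1, reject H0; the data support H1.

-1.378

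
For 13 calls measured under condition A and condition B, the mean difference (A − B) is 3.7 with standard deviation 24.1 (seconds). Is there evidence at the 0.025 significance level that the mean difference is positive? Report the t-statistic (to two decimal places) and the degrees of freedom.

t = 0.55, df = 12

H0: μ_d = 0; H1: μ_d > 0 (paired t-test on the differences, right-tailed).
t = d̄/(s_d/√n) = 3.7/(24.1/√13) = 0.55
df = n − 1 = 12
p-value = P(T ≥ 0.55) ≈ 0.2950
Since p ≈ 0.2950 > α = 0.025, fail to reject H0; the data do not provide sufficient evidence against H0.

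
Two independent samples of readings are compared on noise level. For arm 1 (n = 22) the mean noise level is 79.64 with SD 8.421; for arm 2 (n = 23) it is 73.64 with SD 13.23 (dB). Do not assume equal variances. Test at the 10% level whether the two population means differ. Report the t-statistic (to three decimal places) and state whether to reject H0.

t = 1.823; reject H0

Let group 1 = arm 1, group 2 = arm 2. H0: μ_1 = μ_2; H1: μ_1 ≠ μ_2 (Welch's two-sample t-test, two-sided).
t = (x̄_1 − x̄_2)/√(s_1²/n_1 + s_2²/n_2) = (79.64 − 73.64)/√(8.421²/22 + 13.23²/23) = 1.823
Welch–Satterthwaite df ≈ 37.53
Two-sided p-value ≈ 0.076
Since p ≈ 0.076 < α = 0.1, reject H0; the data support H1.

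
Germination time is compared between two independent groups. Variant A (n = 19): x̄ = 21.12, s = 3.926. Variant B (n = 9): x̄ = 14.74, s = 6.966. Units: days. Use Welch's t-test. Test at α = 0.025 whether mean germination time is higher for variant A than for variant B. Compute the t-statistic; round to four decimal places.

2.5617

Let group 1 = variant A, group 2 = variant B. H0: μ_1 = μ_2; H1: μ_1 > μ_2 (Welch's two-sample t-test, right-tailed).
t = (x̄_1 − x̄_2)/√(s_1²/n_1 + s_2²/n_2) = (21.12 − 14.74)/√(3.926²/19 + 6.966²/9) = 2.5617
Welch–Satterthwaite df ≈ 10.48
p-value = P(T ≥ 2.5617) ≈ 0.014
Since p ≈ 0.014 < α = 0.025, reject H0; the data support H1.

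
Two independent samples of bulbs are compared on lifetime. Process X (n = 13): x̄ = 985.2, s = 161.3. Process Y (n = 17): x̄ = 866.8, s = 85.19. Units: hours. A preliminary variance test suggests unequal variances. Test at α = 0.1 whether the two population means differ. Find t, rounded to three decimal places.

2.403

Let group 1 = process X, group 2 = process Y. H0: μ_1 = μ_2; H1: μ_1 ≠ μ_2 (Welch's two-sample t-test, two-sided).
t = (x̄_1 − x̄_2)/√(s_1²/n_1 + s_2²/n_2) = (985.2 − 866.8)/√(161.3²/13 + 85.19²/17) = 2.403
Welch–Satterthwaite df ≈ 17.08
Two-sided p-value ≈ 0.028
Since p ≈ 0.028 < α = 0.1, reject H0; the data support H1.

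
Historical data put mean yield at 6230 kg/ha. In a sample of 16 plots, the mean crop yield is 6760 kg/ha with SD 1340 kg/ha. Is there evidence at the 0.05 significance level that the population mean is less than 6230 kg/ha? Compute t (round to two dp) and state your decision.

H0: μ = 6230; H1: μ < 6230 (one-sample t-test, left-tailed).
t = (x̄ − μ₀)/(s/√n) = (6760 − 6230)/(1340/√16) = 1.58
df = n − 1 = 15
p-value = P(T ≤ 1.58) ≈ 0.933
Since p ≈ 0.933 > α = 0.05, fail to reject H0; the data do not provide sufficient evidence against H0.

t = 1.58; fail to reject H0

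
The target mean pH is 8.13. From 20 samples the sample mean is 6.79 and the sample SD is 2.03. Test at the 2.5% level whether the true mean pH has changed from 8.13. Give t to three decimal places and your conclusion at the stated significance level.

H0: μ = 8.13; H1: μ ≠ 8.13 (one-sample t-test, two-sided).
t = (x̄ − μ₀)/(s/√n) = (6.79 − 8.13)/(2.03/√20) = -2.952
df = n − 1 = 19
Two-sided p-value ≈ 0.0082
Since p ≈ 0.0082 < α = 0.025, reject H0; the evidence is statistically significant.

t = -2.952; reject H0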